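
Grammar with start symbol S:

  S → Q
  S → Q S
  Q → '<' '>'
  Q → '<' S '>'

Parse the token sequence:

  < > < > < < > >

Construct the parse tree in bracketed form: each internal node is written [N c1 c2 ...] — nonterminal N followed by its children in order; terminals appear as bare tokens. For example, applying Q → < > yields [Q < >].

[S [Q < >] [S [Q < >] [S [Q < [S [Q < >]] >]]]]

S
Q S
< > S
< > Q S
< > < > S
< > < > Q
< > < > < S >
< > < > < Q >
< > < > < < > >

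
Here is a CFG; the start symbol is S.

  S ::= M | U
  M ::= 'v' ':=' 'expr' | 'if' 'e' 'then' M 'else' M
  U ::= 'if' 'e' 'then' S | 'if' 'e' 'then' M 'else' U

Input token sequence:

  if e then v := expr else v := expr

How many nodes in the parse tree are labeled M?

3

[S [M if e then [M v := expr] else [M v := expr]]]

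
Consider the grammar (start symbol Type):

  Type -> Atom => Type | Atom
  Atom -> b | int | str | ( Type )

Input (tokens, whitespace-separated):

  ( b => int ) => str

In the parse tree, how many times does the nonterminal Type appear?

[Type [Atom ( [Type [Atom b] => [Type [Atom int]]] )] => [Type [Atom str]]]

4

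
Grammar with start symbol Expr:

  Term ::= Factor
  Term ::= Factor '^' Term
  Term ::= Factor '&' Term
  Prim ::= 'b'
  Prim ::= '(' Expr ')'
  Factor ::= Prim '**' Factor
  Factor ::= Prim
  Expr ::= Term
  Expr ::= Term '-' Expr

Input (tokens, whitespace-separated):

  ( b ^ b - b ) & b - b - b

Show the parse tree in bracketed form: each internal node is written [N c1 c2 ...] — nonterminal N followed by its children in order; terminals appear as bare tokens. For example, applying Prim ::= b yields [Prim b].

[Expr [Term [Factor [Prim ( [Expr [Term [Factor [Prim b]] ^ [Term [Factor [Prim b]]]] - [Expr [Term [Factor [Prim b]]]]] )]] & [Term [Factor [Prim b]]]] - [Expr [Term [Factor [Prim b]]] - [Expr [Term [Factor [Prim b]]]]]]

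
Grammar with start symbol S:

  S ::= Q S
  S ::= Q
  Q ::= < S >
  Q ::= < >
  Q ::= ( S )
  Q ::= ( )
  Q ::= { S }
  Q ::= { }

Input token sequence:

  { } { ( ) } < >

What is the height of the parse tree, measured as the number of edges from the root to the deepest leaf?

[S [Q { }] [S [Q { [S [Q ( )]] }] [S [Q < >]]]]

5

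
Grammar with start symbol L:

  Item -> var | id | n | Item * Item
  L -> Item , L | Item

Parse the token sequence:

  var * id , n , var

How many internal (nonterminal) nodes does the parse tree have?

[L [Item [Item var] * [Item id]] , [L [Item n] , [L [Item var]]]]

8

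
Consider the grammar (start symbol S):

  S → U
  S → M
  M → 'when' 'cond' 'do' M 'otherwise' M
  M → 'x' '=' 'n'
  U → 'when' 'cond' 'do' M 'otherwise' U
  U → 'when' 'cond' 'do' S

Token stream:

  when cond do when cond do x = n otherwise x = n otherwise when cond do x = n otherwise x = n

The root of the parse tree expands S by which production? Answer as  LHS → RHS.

[S [M when cond do [M when cond do [M x = n] otherwise [M x = n]] otherwise [M when cond do [M x = n] otherwise [M x = n]]]]

S → M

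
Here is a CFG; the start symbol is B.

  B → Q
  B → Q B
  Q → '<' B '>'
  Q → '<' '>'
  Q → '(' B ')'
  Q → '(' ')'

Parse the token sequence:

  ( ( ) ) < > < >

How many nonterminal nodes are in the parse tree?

[B [Q ( [B [Q ( )]] )] [B [Q < >] [B [Q < >]]]]

8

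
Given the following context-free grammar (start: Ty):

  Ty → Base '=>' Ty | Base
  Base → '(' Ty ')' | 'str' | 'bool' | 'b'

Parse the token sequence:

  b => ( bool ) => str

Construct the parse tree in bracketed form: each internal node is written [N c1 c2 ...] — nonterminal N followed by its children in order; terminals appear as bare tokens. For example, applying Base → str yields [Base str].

Ty
Base => Ty
b => Ty
b => Base => Ty
b => ( Ty ) => Ty
b => ( Base ) => Ty
b => ( bool ) => Ty
b => ( bool ) => Base
b => ( bool ) => str

[Ty [Base b] => [Ty [Base ( [Ty [Base bool]] )] => [Ty [Base str]]]]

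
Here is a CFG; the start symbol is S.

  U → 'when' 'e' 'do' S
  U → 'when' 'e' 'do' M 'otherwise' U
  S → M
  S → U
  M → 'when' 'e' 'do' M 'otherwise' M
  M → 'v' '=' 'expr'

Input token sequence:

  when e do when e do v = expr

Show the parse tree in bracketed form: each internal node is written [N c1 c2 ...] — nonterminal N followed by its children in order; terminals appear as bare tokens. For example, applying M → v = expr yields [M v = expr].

[S [U when e do [S [U when e do [S [M v = expr]]]]]]

S
U
when e do S
when e do U
when e do when e do S
when e do when e do M
when e do when e do v = expr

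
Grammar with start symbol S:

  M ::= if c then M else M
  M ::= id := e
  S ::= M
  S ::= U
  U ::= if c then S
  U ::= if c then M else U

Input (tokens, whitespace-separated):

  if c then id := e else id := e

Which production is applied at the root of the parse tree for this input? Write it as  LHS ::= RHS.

[S [M if c then [M id := e] else [M id := e]]]

S ::= M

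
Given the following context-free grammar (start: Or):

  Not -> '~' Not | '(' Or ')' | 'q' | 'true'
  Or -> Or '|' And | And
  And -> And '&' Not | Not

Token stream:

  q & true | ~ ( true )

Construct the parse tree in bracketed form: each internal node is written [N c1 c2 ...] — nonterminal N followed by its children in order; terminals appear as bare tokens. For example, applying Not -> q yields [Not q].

Or
Or | And
And | And
And & Not | And
Not & Not | And
q & Not | And
q & true | And
q & true | Not
q & true | ~ Not
q & true | ~ ( Or )
q & true | ~ ( And )
q & true | ~ ( Not )
q & true | ~ ( true )

[Or [Or [And [And [Not q]] & [Not true]]] | [And [Not ~ [Not ( [Or [And [Not true]]] )]]]]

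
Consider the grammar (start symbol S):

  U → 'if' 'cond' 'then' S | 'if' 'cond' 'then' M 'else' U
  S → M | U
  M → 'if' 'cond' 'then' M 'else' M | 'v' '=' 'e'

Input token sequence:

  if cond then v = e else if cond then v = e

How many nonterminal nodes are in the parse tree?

[S [U if cond then [M v = e] else [U if cond then [S [M v = e]]]]]

6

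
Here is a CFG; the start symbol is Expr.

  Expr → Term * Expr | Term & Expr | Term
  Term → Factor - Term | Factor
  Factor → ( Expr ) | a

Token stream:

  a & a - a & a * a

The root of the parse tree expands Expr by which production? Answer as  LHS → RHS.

Expr → Term & Expr

[Expr [Term [Factor a]] & [Expr [Term [Factor a] - [Term [Factor a]]] & [Expr [Term [Factor a]] * [Expr [Term [Factor a]]]]]]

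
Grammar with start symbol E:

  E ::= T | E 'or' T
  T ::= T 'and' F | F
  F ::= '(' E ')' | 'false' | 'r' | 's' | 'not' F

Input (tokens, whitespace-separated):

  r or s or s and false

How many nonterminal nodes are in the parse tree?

11

[E [E [E [T [F r]]] or [T [F s]]] or [T [T [F s]] and [F false]]]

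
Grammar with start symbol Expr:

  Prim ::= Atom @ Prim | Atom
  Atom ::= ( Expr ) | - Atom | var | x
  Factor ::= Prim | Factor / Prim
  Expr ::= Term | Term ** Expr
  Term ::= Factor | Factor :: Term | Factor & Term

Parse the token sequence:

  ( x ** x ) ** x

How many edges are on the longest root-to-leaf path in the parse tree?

[Expr [Term [Factor [Prim [Atom ( [Expr [Term [Factor [Prim [Atom x]]]] ** [Expr [Term [Factor [Prim [Atom x]]]]]] )]]]] ** [Expr [Term [Factor [Prim [Atom x]]]]]]

11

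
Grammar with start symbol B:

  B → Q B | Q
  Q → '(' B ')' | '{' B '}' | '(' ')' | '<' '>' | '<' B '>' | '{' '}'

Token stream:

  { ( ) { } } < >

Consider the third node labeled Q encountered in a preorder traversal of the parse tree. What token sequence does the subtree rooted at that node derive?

[B [Q { [B [Q ( )] [B [Q { }]]] }] [B [Q < >]]]

{ }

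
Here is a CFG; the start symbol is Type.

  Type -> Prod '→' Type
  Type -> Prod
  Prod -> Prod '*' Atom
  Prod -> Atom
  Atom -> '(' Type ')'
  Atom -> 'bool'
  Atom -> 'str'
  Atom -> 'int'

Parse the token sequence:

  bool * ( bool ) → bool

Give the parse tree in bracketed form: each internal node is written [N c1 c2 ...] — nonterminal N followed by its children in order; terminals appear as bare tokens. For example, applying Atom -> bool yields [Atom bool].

[Type [Prod [Prod [Atom bool]] * [Atom ( [Type [Prod [Atom bool]]] )]] → [Type [Prod [Atom bool]]]]

Type
Prod → Type
Prod * Atom → Type
Atom * Atom → Type
bool * Atom → Type
bool * ( Type ) → Type
bool * ( Prod ) → Type
bool * ( Atom ) → Type
bool * ( bool ) → Type
bool * ( bool ) → Prod
bool * ( bool ) → Atom
bool * ( bool ) → bool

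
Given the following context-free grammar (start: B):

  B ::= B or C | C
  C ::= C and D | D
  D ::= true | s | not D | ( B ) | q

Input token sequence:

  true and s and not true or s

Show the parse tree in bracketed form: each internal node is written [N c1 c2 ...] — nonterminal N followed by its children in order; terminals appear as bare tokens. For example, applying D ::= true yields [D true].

[B [B [C [C [C [D true]] and [D s]] and [D not [D true]]]] or [C [D s]]]

B
B or C
C or C
C and D or C
C and D and D or C
D and D and D or C
true and D and D or C
true and s and D or C
true and s and not D or C
true and s and not true or C
true and s and not true or D
true and s and not true or s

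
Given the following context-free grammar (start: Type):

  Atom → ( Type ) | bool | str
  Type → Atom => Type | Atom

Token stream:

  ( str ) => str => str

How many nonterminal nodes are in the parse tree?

[Type [Atom ( [Type [Atom str]] )] => [Type [Atom str] => [Type [Atom str]]]]

8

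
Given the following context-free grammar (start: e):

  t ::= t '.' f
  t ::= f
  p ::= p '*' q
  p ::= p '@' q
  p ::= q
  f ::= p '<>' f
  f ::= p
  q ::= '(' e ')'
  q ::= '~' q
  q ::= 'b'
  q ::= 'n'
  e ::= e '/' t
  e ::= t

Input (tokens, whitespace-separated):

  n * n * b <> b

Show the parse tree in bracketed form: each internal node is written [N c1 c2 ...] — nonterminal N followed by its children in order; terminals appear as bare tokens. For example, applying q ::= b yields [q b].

[e [t [f [p [p [p [q n]] * [q n]] * [q b]] <> [f [p [q b]]]]]]

e
t
f
p <> f
p * q <> f
p * q * q <> f
q * q * q <> f
n * q * q <> f
n * n * q <> f
n * n * b <> f
n * n * b <> p
n * n * b <> q
n * n * b <> b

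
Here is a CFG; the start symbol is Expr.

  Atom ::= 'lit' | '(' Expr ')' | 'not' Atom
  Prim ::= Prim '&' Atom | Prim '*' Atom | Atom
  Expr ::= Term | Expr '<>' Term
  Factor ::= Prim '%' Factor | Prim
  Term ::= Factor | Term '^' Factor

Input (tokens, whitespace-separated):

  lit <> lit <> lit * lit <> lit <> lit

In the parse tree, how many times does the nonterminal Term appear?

[Expr [Expr [Expr [Expr [Expr [Term [Factor [Prim [Atom lit]]]]] <> [Term [Factor [Prim [Atom lit]]]]] <> [Term [Factor [Prim [Prim [Atom lit]] * [Atom lit]]]]] <> [Term [Factor [Prim [Atom lit]]]]] <> [Term [Factor [Prim [Atom lit]]]]]

5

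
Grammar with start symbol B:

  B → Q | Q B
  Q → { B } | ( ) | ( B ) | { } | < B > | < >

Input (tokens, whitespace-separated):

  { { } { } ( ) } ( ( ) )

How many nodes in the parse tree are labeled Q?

[B [Q { [B [Q { }] [B [Q { }] [B [Q ( )]]]] }] [B [Q ( [B [Q ( )]] )]]]

6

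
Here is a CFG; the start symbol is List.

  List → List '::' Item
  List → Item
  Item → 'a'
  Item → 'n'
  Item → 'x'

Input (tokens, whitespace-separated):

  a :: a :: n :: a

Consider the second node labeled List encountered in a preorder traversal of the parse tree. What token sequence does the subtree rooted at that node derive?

a :: a :: n

[List [List [List [List [Item a]] :: [Item a]] :: [Item n]] :: [Item a]]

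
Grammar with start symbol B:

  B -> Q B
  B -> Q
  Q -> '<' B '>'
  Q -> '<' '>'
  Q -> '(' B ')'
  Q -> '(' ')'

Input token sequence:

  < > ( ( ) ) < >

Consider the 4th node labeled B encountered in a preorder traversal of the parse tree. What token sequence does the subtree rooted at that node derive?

[B [Q < >] [B [Q ( [B [Q ( )]] )] [B [Q < >]]]]

< >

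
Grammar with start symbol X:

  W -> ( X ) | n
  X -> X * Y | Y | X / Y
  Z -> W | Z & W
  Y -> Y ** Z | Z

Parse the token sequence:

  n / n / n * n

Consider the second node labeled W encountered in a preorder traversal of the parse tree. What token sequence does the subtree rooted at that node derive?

[X [X [X [X [Y [Z [W n]]]] / [Y [Z [W n]]]] / [Y [Z [W n]]]] * [Y [Z [W n]]]]

n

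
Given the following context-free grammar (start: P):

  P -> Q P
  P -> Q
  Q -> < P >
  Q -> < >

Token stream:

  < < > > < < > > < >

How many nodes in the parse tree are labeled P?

5

[P [Q < [P [Q < >]] >] [P [Q < [P [Q < >]] >] [P [Q < >]]]]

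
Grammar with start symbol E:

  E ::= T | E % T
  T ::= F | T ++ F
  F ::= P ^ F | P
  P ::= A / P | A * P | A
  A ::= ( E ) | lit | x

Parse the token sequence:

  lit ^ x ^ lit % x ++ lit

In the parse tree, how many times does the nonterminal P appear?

[E [E [T [F [P [A lit]] ^ [F [P [A x]] ^ [F [P [A lit]]]]]]] % [T [T [F [P [A x]]]] ++ [F [P [A lit]]]]]

5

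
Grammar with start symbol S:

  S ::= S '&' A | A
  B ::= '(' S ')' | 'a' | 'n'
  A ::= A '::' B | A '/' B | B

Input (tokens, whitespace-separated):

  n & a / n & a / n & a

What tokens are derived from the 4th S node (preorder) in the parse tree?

[S [S [S [S [A [B n]]] & [A [A [B a]] / [B n]]] & [A [A [B a]] / [B n]]] & [A [B a]]]

n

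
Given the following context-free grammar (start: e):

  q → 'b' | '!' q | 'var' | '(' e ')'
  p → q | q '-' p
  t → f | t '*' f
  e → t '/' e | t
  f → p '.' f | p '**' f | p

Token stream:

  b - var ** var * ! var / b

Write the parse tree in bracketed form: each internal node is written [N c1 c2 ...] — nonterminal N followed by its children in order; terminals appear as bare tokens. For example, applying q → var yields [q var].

[e [t [t [f [p [q b] - [p [q var]]] ** [f [p [q var]]]]] * [f [p [q ! [q var]]]]] / [e [t [f [p [q b]]]]]]

e
t / e
t * f / e
f * f / e
p ** f * f / e
q - p ** f * f / e
b - p ** f * f / e
b - q ** f * f / e
b - var ** f * f / e
b - var ** p * f / e
b - var ** q * f / e
b - var ** var * f / e
b - var ** var * p / e
b - var ** var * q / e
b - var ** var * ! q / e
b - var ** var * ! var / e
b - var ** var * ! var / t
b - var ** var * ! var / f
b - var ** var * ! var / p
b - var ** var * ! var / q
b - var ** var * ! var / b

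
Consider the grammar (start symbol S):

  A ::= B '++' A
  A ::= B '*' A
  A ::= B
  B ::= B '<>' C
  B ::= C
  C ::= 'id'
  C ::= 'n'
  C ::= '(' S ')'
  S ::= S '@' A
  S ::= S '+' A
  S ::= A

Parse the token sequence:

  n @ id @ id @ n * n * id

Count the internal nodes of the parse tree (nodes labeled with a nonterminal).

22

[S [S [S [S [A [B [C n]]]] @ [A [B [C id]]]] @ [A [B [C id]]]] @ [A [B [C n]] * [A [B [C n]] * [A [B [C id]]]]]]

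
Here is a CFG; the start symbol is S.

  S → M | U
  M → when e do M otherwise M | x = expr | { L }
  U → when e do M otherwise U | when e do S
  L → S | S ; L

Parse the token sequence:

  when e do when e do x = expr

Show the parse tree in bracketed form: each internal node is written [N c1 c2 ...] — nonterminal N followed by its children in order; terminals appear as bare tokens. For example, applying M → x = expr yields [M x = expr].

S
U
when e do S
when e do U
when e do when e do S
when e do when e do M
when e do when e do x = expr

[S [U when e do [S [U when e do [S [M x = expr]]]]]]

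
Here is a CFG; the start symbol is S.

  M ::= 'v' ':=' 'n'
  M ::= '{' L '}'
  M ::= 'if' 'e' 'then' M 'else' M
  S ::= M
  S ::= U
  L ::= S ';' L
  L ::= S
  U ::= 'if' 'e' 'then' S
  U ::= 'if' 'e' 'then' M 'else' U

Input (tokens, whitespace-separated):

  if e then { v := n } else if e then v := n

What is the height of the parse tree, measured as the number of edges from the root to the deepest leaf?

6

[S [U if e then [M { [L [S [M v := n]]] }] else [U if e then [S [M v := n]]]]]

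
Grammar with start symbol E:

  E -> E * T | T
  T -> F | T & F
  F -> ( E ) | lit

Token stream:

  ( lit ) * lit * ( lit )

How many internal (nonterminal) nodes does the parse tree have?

15

[E [E [E [T [F ( [E [T [F lit]]] )]]] * [T [F lit]]] * [T [F ( [E [T [F lit]]] )]]]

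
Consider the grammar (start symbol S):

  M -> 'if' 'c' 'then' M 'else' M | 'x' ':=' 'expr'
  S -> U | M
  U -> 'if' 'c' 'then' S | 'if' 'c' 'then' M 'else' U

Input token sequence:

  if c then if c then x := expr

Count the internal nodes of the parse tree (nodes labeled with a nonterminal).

6

[S [U if c then [S [U if c then [S [M x := expr]]]]]]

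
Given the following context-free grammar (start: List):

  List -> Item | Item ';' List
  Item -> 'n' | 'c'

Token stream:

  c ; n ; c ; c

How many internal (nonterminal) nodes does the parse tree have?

[List [Item c] ; [List [Item n] ; [List [Item c] ; [List [Item c]]]]]

8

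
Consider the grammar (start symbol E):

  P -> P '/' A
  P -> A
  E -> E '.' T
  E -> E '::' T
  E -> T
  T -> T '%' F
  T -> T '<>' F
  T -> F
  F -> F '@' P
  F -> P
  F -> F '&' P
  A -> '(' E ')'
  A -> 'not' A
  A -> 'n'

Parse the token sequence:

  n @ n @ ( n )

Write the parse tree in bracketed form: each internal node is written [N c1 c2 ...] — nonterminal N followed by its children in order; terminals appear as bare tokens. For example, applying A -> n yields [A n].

[E [T [F [F [F [P [A n]]] @ [P [A n]]] @ [P [A ( [E [T [F [P [A n]]]]] )]]]]]

E
T
F
F @ P
F @ P @ P
P @ P @ P
A @ P @ P
n @ P @ P
n @ A @ P
n @ n @ P
n @ n @ A
n @ n @ ( E )
n @ n @ ( T )
n @ n @ ( F )
n @ n @ ( P )
n @ n @ ( A )
n @ n @ ( n )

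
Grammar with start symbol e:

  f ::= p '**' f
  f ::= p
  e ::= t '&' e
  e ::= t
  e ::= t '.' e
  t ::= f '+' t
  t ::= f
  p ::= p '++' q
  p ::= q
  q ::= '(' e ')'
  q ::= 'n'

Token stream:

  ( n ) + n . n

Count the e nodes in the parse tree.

[e [t [f [p [q ( [e [t [f [p [q n]]]]] )]]] + [t [f [p [q n]]]]] . [e [t [f [p [q n]]]]]]

3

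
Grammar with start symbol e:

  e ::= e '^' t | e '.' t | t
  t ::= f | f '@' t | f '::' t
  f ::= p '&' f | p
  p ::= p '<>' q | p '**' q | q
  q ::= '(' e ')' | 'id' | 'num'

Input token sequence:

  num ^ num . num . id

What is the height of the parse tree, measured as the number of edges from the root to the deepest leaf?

8

[e [e [e [e [t [f [p [q num]]]]] ^ [t [f [p [q num]]]]] . [t [f [p [q num]]]]] . [t [f [p [q id]]]]]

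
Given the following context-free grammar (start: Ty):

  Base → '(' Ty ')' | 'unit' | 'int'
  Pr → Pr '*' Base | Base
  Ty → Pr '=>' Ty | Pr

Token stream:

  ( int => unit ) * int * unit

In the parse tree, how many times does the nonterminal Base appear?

5

[Ty [Pr [Pr [Pr [Base ( [Ty [Pr [Base int]] => [Ty [Pr [Base unit]]]] )]] * [Base int]] * [Base unit]]]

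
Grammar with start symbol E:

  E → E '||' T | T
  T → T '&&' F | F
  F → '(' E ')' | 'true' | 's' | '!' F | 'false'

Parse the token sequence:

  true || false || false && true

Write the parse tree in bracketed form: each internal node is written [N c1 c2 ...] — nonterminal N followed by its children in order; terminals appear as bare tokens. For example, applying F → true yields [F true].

[E [E [E [T [F true]]] || [T [F false]]] || [T [T [F false]] && [F true]]]

E
E || T
E || T || T
T || T || T
F || T || T
true || T || T
true || F || T
true || false || T
true || false || T && F
true || false || F && F
true || false || false && F
true || false || false && true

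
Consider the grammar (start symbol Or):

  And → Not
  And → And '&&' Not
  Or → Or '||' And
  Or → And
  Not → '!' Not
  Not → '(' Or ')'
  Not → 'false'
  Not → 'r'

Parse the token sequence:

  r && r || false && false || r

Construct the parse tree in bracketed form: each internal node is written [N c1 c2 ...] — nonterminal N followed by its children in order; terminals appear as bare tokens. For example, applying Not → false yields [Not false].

Or
Or || And
Or || And || And
And || And || And
And && Not || And || And
Not && Not || And || And
r && Not || And || And
r && r || And || And
r && r || And && Not || And
r && r || Not && Not || And
r && r || false && Not || And
r && r || false && false || And
r && r || false && false || Not
r && r || false && false || r

[Or [Or [Or [And [And [Not r]] && [Not r]]] || [And [And [Not false]] && [Not false]]] || [And [Not r]]]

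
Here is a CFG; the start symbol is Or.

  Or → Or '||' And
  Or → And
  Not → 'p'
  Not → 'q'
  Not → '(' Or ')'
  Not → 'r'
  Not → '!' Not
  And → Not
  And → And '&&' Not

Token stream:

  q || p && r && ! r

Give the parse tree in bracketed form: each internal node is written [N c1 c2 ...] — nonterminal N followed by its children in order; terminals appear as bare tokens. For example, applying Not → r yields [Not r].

[Or [Or [And [Not q]]] || [And [And [And [Not p]] && [Not r]] && [Not ! [Not r]]]]

Or
Or || And
And || And
Not || And
q || And
q || And && Not
q || And && Not && Not
q || Not && Not && Not
q || p && Not && Not
q || p && r && Not
q || p && r && ! Not
q || p && r && ! r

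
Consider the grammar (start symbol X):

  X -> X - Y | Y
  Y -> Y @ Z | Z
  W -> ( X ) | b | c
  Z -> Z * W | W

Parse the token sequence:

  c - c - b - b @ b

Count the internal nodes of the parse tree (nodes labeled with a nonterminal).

[X [X [X [X [Y [Z [W c]]]] - [Y [Z [W c]]]] - [Y [Z [W b]]]] - [Y [Y [Z [W b]]] @ [Z [W b]]]]

19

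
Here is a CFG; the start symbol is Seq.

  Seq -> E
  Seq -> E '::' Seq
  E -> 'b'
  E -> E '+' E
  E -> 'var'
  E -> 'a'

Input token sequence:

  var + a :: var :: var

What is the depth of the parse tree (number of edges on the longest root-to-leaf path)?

4

[Seq [E [E var] + [E a]] :: [Seq [E var] :: [Seq [E var]]]]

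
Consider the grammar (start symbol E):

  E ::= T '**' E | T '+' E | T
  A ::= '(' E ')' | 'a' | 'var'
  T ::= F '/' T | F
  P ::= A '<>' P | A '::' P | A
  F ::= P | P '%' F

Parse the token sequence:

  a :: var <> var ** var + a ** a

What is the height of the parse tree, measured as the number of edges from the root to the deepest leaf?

8

[E [T [F [P [A a] :: [P [A var] <> [P [A var]]]]]] ** [E [T [F [P [A var]]]] + [E [T [F [P [A a]]]] ** [E [T [F [P [A a]]]]]]]]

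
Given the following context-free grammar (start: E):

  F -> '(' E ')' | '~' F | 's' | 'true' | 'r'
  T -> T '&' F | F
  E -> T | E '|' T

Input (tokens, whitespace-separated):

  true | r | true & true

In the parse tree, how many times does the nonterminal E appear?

3

[E [E [E [T [F true]]] | [T [F r]]] | [T [T [F true]] & [F true]]]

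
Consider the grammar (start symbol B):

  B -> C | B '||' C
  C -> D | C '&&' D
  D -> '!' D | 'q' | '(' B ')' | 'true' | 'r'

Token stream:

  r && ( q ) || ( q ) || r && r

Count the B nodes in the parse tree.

5

[B [B [B [C [C [D r]] && [D ( [B [C [D q]]] )]]] || [C [D ( [B [C [D q]]] )]]] || [C [C [D r]] && [D r]]]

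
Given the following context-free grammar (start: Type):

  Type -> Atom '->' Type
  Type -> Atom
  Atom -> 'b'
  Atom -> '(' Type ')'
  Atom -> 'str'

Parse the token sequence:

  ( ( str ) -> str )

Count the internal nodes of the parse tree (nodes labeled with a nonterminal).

[Type [Atom ( [Type [Atom ( [Type [Atom str]] )] -> [Type [Atom str]]] )]]

8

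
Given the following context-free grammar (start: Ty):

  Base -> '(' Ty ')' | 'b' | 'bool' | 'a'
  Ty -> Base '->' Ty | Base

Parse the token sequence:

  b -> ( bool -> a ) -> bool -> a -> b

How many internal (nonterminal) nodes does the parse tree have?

[Ty [Base b] -> [Ty [Base ( [Ty [Base bool] -> [Ty [Base a]]] )] -> [Ty [Base bool] -> [Ty [Base a] -> [Ty [Base b]]]]]]

14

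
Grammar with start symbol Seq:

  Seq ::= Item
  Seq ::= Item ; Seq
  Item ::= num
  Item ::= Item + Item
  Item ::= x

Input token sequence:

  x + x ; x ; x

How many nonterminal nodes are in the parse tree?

8

[Seq [Item [Item x] + [Item x]] ; [Seq [Item x] ; [Seq [Item x]]]]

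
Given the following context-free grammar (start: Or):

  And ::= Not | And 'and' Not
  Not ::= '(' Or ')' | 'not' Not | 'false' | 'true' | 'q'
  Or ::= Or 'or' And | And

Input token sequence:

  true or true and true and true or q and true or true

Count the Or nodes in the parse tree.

[Or [Or [Or [Or [And [Not true]]] or [And [And [And [Not true]] and [Not true]] and [Not true]]] or [And [And [Not q]] and [Not true]]] or [And [Not true]]]

4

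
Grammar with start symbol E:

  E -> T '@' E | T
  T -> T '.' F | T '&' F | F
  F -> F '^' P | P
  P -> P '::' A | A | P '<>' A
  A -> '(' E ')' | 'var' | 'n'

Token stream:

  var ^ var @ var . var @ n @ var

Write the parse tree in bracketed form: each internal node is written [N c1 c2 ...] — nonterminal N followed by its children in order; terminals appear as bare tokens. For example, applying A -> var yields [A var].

[E [T [F [F [P [A var]]] ^ [P [A var]]]] @ [E [T [T [F [P [A var]]]] . [F [P [A var]]]] @ [E [T [F [P [A n]]]] @ [E [T [F [P [A var]]]]]]]]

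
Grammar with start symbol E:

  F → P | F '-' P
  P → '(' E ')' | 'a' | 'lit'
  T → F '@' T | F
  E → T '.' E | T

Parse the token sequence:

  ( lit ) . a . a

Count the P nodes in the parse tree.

[E [T [F [P ( [E [T [F [P lit]]]] )]]] . [E [T [F [P a]]] . [E [T [F [P a]]]]]]

4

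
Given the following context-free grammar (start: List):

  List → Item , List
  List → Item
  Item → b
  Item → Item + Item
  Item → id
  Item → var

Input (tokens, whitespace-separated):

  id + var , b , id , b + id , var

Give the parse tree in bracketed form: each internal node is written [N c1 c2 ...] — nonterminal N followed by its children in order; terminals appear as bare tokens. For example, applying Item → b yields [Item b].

[List [Item [Item id] + [Item var]] , [List [Item b] , [List [Item id] , [List [Item [Item b] + [Item id]] , [List [Item var]]]]]]

List
Item , List
Item + Item , List
id + Item , List
id + var , List
id + var , Item , List
id + var , b , List
id + var , b , Item , List
id + var , b , id , List
id + var , b , id , Item , List
id + var , b , id , Item + Item , List
id + var , b , id , b + Item , List
id + var , b , id , b + id , List
id + var , b , id , b + id , Item
id + var , b , id , b + id , var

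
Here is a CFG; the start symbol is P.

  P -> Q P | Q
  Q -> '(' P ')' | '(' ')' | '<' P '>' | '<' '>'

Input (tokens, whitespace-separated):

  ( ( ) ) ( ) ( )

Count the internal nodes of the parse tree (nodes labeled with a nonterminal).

8

[P [Q ( [P [Q ( )]] )] [P [Q ( )] [P [Q ( )]]]]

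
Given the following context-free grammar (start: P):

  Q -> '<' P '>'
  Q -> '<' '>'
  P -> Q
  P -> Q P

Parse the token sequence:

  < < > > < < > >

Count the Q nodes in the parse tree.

[P [Q < [P [Q < >]] >] [P [Q < [P [Q < >]] >]]]

4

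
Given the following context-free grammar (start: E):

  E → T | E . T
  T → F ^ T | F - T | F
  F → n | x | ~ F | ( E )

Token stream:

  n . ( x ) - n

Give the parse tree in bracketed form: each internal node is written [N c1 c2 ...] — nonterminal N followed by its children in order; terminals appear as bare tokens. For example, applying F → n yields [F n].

E
E . T
T . T
F . T
n . T
n . F - T
n . ( E ) - T
n . ( T ) - T
n . ( F ) - T
n . ( x ) - T
n . ( x ) - F
n . ( x ) - n

[E [E [T [F n]]] . [T [F ( [E [T [F x]]] )] - [T [F n]]]]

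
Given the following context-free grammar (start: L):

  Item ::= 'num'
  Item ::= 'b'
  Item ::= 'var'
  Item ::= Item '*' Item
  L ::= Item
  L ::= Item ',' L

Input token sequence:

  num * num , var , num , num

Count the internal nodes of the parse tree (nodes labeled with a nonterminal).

[L [Item [Item num] * [Item num]] , [L [Item var] , [L [Item num] , [L [Item num]]]]]

10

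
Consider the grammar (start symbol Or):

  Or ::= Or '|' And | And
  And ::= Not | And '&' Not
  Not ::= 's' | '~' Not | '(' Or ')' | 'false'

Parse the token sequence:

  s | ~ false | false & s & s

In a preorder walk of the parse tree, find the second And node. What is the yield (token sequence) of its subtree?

~ false

[Or [Or [Or [And [Not s]]] | [And [Not ~ [Not false]]]] | [And [And [And [Not false]] & [Not s]] & [Not s]]]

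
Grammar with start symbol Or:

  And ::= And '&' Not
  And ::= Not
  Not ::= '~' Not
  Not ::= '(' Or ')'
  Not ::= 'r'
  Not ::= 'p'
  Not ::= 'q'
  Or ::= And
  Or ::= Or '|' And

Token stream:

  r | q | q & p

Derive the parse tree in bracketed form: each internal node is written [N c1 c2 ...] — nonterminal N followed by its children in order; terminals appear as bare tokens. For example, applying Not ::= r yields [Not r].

Or
Or | And
Or | And | And
And | And | And
Not | And | And
r | And | And
r | Not | And
r | q | And
r | q | And & Not
r | q | Not & Not
r | q | q & Not
r | q | q & p

[Or [Or [Or [And [Not r]]] | [And [Not q]]] | [And [And [Not q]] & [Not p]]]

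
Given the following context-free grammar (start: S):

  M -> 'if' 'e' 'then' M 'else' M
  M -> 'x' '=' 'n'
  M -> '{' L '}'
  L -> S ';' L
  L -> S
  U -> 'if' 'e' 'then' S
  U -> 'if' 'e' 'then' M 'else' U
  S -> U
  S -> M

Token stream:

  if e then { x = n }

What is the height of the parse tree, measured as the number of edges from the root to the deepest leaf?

7

[S [U if e then [S [M { [L [S [M x = n]]] }]]]]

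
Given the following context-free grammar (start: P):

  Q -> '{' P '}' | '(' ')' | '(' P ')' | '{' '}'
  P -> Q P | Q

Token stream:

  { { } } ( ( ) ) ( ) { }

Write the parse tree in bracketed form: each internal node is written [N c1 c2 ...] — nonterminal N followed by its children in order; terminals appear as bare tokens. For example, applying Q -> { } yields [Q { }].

P
Q P
{ P } P
{ Q } P
{ { } } P
{ { } } Q P
{ { } } ( P ) P
{ { } } ( Q ) P
{ { } } ( ( ) ) P
{ { } } ( ( ) ) Q P
{ { } } ( ( ) ) ( ) P
{ { } } ( ( ) ) ( ) Q
{ { } } ( ( ) ) ( ) { }

[P [Q { [P [Q { }]] }] [P [Q ( [P [Q ( )]] )] [P [Q ( )] [P [Q { }]]]]]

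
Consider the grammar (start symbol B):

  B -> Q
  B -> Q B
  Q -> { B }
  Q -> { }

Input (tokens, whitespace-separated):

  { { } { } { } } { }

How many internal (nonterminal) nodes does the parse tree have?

10

[B [Q { [B [Q { }] [B [Q { }] [B [Q { }]]]] }] [B [Q { }]]]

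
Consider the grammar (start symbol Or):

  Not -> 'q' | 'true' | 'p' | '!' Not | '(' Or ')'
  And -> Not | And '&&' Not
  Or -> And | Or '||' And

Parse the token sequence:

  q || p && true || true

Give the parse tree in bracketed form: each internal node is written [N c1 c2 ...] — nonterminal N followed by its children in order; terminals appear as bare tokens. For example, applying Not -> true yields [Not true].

[Or [Or [Or [And [Not q]]] || [And [And [Not p]] && [Not true]]] || [And [Not true]]]

Or
Or || And
Or || And || And
And || And || And
Not || And || And
q || And || And
q || And && Not || And
q || Not && Not || And
q || p && Not || And
q || p && true || And
q || p && true || Not
q || p && true || true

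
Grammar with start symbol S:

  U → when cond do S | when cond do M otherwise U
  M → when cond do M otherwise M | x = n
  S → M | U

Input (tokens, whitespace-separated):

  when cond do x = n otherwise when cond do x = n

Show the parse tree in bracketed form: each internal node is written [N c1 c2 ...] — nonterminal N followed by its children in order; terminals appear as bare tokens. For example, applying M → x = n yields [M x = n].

S
U
when cond do M otherwise U
when cond do x = n otherwise U
when cond do x = n otherwise when cond do S
when cond do x = n otherwise when cond do M
when cond do x = n otherwise when cond do x = n

[S [U when cond do [M x = n] otherwise [U when cond do [S [M x = n]]]]]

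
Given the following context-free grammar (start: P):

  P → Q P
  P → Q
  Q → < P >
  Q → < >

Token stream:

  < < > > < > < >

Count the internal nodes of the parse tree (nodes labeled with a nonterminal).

8

[P [Q < [P [Q < >]] >] [P [Q < >] [P [Q < >]]]]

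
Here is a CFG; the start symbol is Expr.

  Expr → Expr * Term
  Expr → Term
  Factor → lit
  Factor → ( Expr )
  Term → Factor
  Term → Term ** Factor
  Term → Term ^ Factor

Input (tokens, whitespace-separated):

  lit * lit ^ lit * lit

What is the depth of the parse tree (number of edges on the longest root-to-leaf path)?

[Expr [Expr [Expr [Term [Factor lit]]] * [Term [Term [Factor lit]] ^ [Factor lit]]] * [Term [Factor lit]]]

5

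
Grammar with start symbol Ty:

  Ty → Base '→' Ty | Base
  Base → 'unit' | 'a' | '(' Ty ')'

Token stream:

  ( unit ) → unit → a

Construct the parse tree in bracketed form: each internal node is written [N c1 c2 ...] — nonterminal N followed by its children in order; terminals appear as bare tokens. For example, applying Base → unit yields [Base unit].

[Ty [Base ( [Ty [Base unit]] )] → [Ty [Base unit] → [Ty [Base a]]]]

Ty
Base → Ty
( Ty ) → Ty
( Base ) → Ty
( unit ) → Ty
( unit ) → Base → Ty
( unit ) → unit → Ty
( unit ) → unit → Base
( unit ) → unit → a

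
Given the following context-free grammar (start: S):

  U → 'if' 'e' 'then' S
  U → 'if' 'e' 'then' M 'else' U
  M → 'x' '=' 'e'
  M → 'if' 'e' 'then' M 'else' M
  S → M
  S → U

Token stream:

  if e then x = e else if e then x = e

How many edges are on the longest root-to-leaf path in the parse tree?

[S [U if e then [M x = e] else [U if e then [S [M x = e]]]]]

5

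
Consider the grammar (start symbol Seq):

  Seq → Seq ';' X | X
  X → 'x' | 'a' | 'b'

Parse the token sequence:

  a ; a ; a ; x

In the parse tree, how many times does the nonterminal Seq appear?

4

[Seq [Seq [Seq [Seq [X a]] ; [X a]] ; [X a]] ; [X x]]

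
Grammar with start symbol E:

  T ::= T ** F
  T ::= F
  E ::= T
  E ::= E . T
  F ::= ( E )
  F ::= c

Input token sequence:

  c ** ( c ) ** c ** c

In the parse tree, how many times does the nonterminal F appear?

5

[E [T [T [T [T [F c]] ** [F ( [E [T [F c]]] )]] ** [F c]] ** [F c]]]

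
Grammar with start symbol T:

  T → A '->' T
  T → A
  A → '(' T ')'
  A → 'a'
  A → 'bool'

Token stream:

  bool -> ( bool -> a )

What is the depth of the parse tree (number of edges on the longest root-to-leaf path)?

6

[T [A bool] -> [T [A ( [T [A bool] -> [T [A a]]] )]]]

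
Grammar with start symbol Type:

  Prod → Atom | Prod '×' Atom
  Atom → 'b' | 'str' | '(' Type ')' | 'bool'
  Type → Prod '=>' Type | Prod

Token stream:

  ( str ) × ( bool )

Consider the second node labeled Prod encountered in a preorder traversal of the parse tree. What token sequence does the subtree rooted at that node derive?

( str )

[Type [Prod [Prod [Atom ( [Type [Prod [Atom str]]] )]] × [Atom ( [Type [Prod [Atom bool]]] )]]]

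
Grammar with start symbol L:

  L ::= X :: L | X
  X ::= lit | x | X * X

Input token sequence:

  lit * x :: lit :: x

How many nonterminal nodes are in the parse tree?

8

[L [X [X lit] * [X x]] :: [L [X lit] :: [L [X x]]]]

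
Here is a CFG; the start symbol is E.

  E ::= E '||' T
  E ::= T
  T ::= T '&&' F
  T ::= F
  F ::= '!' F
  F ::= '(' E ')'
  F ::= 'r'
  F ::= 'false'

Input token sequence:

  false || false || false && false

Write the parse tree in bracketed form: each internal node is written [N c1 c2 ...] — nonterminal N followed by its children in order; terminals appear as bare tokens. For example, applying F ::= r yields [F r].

[E [E [E [T [F false]]] || [T [F false]]] || [T [T [F false]] && [F false]]]

E
E || T
E || T || T
T || T || T
F || T || T
false || T || T
false || F || T
false || false || T
false || false || T && F
false || false || F && F
false || false || false && F
false || false || false && false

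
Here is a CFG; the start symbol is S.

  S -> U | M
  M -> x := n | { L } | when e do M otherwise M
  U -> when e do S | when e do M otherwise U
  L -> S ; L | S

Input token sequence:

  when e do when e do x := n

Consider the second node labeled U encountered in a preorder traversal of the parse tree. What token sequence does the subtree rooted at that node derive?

[S [U when e do [S [U when e do [S [M x := n]]]]]]

when e do x := n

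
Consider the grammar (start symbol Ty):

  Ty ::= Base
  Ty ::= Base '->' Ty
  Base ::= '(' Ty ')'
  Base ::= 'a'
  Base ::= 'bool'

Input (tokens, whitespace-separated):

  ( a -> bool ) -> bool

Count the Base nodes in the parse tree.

4

[Ty [Base ( [Ty [Base a] -> [Ty [Base bool]]] )] -> [Ty [Base bool]]]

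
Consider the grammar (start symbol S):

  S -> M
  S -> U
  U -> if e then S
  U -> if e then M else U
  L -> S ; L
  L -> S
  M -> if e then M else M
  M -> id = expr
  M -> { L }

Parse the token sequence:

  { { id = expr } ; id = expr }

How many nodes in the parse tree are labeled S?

[S [M { [L [S [M { [L [S [M id = expr]]] }]] ; [L [S [M id = expr]]]] }]]

4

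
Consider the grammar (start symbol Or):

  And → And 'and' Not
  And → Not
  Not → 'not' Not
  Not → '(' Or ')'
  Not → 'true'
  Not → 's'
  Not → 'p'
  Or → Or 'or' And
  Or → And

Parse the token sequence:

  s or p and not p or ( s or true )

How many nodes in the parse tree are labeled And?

[Or [Or [Or [And [Not s]]] or [And [And [Not p]] and [Not not [Not p]]]] or [And [Not ( [Or [Or [And [Not s]]] or [And [Not true]]] )]]]

6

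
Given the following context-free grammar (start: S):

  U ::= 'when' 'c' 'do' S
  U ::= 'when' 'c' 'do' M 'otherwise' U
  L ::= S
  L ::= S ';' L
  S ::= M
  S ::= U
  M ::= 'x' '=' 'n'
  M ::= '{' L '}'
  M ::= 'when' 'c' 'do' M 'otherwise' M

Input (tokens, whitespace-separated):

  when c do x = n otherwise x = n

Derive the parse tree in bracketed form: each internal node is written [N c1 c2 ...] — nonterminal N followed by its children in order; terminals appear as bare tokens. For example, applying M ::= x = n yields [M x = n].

[S [M when c do [M x = n] otherwise [M x = n]]]

S
M
when c do M otherwise M
when c do x = n otherwise M
when c do x = n otherwise x = n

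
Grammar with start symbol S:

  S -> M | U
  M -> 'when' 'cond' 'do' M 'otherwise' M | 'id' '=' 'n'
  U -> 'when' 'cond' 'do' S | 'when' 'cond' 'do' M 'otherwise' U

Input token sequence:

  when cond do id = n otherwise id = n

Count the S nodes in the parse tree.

1

[S [M when cond do [M id = n] otherwise [M id = n]]]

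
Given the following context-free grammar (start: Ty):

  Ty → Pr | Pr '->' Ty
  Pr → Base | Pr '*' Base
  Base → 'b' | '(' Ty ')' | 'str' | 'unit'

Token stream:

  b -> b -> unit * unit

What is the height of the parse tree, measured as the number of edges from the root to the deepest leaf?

[Ty [Pr [Base b]] -> [Ty [Pr [Base b]] -> [Ty [Pr [Pr [Base unit]] * [Base unit]]]]]

6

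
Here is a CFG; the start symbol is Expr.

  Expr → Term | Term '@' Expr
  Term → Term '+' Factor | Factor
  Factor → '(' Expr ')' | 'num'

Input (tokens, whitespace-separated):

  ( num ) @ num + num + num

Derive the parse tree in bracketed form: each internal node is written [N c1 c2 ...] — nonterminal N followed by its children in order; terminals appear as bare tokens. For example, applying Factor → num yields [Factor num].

[Expr [Term [Factor ( [Expr [Term [Factor num]]] )]] @ [Expr [Term [Term [Term [Factor num]] + [Factor num]] + [Factor num]]]]

Expr
Term @ Expr
Factor @ Expr
( Expr ) @ Expr
( Term ) @ Expr
( Factor ) @ Expr
( num ) @ Expr
( num ) @ Term
( num ) @ Term + Factor
( num ) @ Term + Factor + Factor
( num ) @ Factor + Factor + Factor
( num ) @ num + Factor + Factor
( num ) @ num + num + Factor
( num ) @ num + num + num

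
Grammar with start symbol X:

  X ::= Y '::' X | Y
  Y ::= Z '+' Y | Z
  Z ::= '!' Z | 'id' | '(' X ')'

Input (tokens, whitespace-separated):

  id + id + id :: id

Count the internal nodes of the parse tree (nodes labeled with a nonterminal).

[X [Y [Z id] + [Y [Z id] + [Y [Z id]]]] :: [X [Y [Z id]]]]

10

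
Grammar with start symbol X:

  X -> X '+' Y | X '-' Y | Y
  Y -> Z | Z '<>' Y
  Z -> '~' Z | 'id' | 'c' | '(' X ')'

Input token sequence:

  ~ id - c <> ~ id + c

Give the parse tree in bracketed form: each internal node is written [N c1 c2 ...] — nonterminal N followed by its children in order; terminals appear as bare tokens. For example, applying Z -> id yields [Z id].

[X [X [X [Y [Z ~ [Z id]]]] - [Y [Z c] <> [Y [Z ~ [Z id]]]]] + [Y [Z c]]]

X
X + Y
X - Y + Y
Y - Y + Y
Z - Y + Y
~ Z - Y + Y
~ id - Y + Y
~ id - Z <> Y + Y
~ id - c <> Y + Y
~ id - c <> Z + Y
~ id - c <> ~ Z + Y
~ id - c <> ~ id + Y
~ id - c <> ~ id + Z
~ id - c <> ~ id + c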